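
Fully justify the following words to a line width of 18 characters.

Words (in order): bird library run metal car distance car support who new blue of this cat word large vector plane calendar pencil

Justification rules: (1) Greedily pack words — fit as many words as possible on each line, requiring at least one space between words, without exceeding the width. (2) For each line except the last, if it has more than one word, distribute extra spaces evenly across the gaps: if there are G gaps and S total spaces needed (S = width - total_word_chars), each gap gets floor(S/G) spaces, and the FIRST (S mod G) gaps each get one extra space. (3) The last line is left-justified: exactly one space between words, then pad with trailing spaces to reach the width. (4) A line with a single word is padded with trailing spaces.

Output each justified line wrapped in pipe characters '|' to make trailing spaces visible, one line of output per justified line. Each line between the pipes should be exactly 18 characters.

Answer: |bird  library  run|
|metal car distance|
|car   support  who|
|new  blue  of this|
|cat   word   large|
|vector       plane|
|calendar pencil   |

Derivation:
Line 1: ['bird', 'library', 'run'] (min_width=16, slack=2)
Line 2: ['metal', 'car', 'distance'] (min_width=18, slack=0)
Line 3: ['car', 'support', 'who'] (min_width=15, slack=3)
Line 4: ['new', 'blue', 'of', 'this'] (min_width=16, slack=2)
Line 5: ['cat', 'word', 'large'] (min_width=14, slack=4)
Line 6: ['vector', 'plane'] (min_width=12, slack=6)
Line 7: ['calendar', 'pencil'] (min_width=15, slack=3)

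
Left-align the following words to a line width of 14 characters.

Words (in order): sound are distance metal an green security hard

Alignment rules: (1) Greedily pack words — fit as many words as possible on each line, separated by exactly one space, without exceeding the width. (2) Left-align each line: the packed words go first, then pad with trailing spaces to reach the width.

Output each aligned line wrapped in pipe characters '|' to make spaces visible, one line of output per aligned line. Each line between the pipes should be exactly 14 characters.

Line 1: ['sound', 'are'] (min_width=9, slack=5)
Line 2: ['distance', 'metal'] (min_width=14, slack=0)
Line 3: ['an', 'green'] (min_width=8, slack=6)
Line 4: ['security', 'hard'] (min_width=13, slack=1)

Answer: |sound are     |
|distance metal|
|an green      |
|security hard |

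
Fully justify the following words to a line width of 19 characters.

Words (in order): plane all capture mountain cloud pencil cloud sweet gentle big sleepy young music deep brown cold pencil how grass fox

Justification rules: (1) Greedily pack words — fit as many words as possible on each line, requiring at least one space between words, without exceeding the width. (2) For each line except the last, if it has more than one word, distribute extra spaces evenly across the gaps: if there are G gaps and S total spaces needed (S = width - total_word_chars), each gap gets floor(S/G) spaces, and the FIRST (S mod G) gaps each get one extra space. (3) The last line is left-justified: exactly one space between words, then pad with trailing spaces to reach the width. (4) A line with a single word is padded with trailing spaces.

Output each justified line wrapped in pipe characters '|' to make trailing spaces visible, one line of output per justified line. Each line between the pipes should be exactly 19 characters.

Answer: |plane  all  capture|
|mountain      cloud|
|pencil  cloud sweet|
|gentle  big  sleepy|
|young   music  deep|
|brown  cold  pencil|
|how grass fox      |

Derivation:
Line 1: ['plane', 'all', 'capture'] (min_width=17, slack=2)
Line 2: ['mountain', 'cloud'] (min_width=14, slack=5)
Line 3: ['pencil', 'cloud', 'sweet'] (min_width=18, slack=1)
Line 4: ['gentle', 'big', 'sleepy'] (min_width=17, slack=2)
Line 5: ['young', 'music', 'deep'] (min_width=16, slack=3)
Line 6: ['brown', 'cold', 'pencil'] (min_width=17, slack=2)
Line 7: ['how', 'grass', 'fox'] (min_width=13, slack=6)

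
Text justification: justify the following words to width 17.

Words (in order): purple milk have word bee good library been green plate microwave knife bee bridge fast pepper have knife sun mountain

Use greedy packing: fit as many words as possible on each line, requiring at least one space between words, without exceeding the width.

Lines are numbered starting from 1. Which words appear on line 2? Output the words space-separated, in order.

Answer: word bee good

Derivation:
Line 1: ['purple', 'milk', 'have'] (min_width=16, slack=1)
Line 2: ['word', 'bee', 'good'] (min_width=13, slack=4)
Line 3: ['library', 'been'] (min_width=12, slack=5)
Line 4: ['green', 'plate'] (min_width=11, slack=6)
Line 5: ['microwave', 'knife'] (min_width=15, slack=2)
Line 6: ['bee', 'bridge', 'fast'] (min_width=15, slack=2)
Line 7: ['pepper', 'have', 'knife'] (min_width=17, slack=0)
Line 8: ['sun', 'mountain'] (min_width=12, slack=5)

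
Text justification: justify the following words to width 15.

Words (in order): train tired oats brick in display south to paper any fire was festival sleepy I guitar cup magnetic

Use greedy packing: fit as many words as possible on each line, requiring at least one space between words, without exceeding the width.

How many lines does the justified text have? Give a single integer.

Answer: 8

Derivation:
Line 1: ['train', 'tired'] (min_width=11, slack=4)
Line 2: ['oats', 'brick', 'in'] (min_width=13, slack=2)
Line 3: ['display', 'south'] (min_width=13, slack=2)
Line 4: ['to', 'paper', 'any'] (min_width=12, slack=3)
Line 5: ['fire', 'was'] (min_width=8, slack=7)
Line 6: ['festival', 'sleepy'] (min_width=15, slack=0)
Line 7: ['I', 'guitar', 'cup'] (min_width=12, slack=3)
Line 8: ['magnetic'] (min_width=8, slack=7)
Total lines: 8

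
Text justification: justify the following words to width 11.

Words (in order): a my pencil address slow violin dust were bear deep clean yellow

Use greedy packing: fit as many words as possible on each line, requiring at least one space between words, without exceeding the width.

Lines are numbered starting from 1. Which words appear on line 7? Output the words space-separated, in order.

Answer: yellow

Derivation:
Line 1: ['a', 'my', 'pencil'] (min_width=11, slack=0)
Line 2: ['address'] (min_width=7, slack=4)
Line 3: ['slow', 'violin'] (min_width=11, slack=0)
Line 4: ['dust', 'were'] (min_width=9, slack=2)
Line 5: ['bear', 'deep'] (min_width=9, slack=2)
Line 6: ['clean'] (min_width=5, slack=6)
Line 7: ['yellow'] (min_width=6, slack=5)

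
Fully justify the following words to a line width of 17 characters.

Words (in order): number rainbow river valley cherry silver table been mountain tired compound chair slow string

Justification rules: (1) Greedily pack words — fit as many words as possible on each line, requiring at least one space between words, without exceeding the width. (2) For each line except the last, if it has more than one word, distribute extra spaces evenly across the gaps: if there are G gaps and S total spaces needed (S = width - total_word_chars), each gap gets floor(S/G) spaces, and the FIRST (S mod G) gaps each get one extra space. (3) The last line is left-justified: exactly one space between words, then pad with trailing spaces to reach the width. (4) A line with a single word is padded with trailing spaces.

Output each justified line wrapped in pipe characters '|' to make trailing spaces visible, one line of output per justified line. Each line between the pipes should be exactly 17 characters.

Line 1: ['number', 'rainbow'] (min_width=14, slack=3)
Line 2: ['river', 'valley'] (min_width=12, slack=5)
Line 3: ['cherry', 'silver'] (min_width=13, slack=4)
Line 4: ['table', 'been'] (min_width=10, slack=7)
Line 5: ['mountain', 'tired'] (min_width=14, slack=3)
Line 6: ['compound', 'chair'] (min_width=14, slack=3)
Line 7: ['slow', 'string'] (min_width=11, slack=6)

Answer: |number    rainbow|
|river      valley|
|cherry     silver|
|table        been|
|mountain    tired|
|compound    chair|
|slow string      |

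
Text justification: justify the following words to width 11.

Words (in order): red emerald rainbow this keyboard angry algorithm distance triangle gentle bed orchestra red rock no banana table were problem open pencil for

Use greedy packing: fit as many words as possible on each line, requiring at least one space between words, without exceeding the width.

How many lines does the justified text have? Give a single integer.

Line 1: ['red', 'emerald'] (min_width=11, slack=0)
Line 2: ['rainbow'] (min_width=7, slack=4)
Line 3: ['this'] (min_width=4, slack=7)
Line 4: ['keyboard'] (min_width=8, slack=3)
Line 5: ['angry'] (min_width=5, slack=6)
Line 6: ['algorithm'] (min_width=9, slack=2)
Line 7: ['distance'] (min_width=8, slack=3)
Line 8: ['triangle'] (min_width=8, slack=3)
Line 9: ['gentle', 'bed'] (min_width=10, slack=1)
Line 10: ['orchestra'] (min_width=9, slack=2)
Line 11: ['red', 'rock', 'no'] (min_width=11, slack=0)
Line 12: ['banana'] (min_width=6, slack=5)
Line 13: ['table', 'were'] (min_width=10, slack=1)
Line 14: ['problem'] (min_width=7, slack=4)
Line 15: ['open', 'pencil'] (min_width=11, slack=0)
Line 16: ['for'] (min_width=3, slack=8)
Total lines: 16

Answer: 16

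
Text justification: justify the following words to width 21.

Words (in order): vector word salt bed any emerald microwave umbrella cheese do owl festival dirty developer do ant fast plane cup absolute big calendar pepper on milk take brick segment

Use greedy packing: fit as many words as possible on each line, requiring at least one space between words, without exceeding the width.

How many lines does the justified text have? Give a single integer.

Answer: 9

Derivation:
Line 1: ['vector', 'word', 'salt', 'bed'] (min_width=20, slack=1)
Line 2: ['any', 'emerald', 'microwave'] (min_width=21, slack=0)
Line 3: ['umbrella', 'cheese', 'do'] (min_width=18, slack=3)
Line 4: ['owl', 'festival', 'dirty'] (min_width=18, slack=3)
Line 5: ['developer', 'do', 'ant', 'fast'] (min_width=21, slack=0)
Line 6: ['plane', 'cup', 'absolute'] (min_width=18, slack=3)
Line 7: ['big', 'calendar', 'pepper'] (min_width=19, slack=2)
Line 8: ['on', 'milk', 'take', 'brick'] (min_width=18, slack=3)
Line 9: ['segment'] (min_width=7, slack=14)
Total lines: 9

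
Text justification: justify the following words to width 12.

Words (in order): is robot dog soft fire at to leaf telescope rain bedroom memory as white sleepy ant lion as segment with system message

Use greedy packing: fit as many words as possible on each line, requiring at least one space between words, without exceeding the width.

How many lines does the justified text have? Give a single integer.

Answer: 11

Derivation:
Line 1: ['is', 'robot', 'dog'] (min_width=12, slack=0)
Line 2: ['soft', 'fire', 'at'] (min_width=12, slack=0)
Line 3: ['to', 'leaf'] (min_width=7, slack=5)
Line 4: ['telescope'] (min_width=9, slack=3)
Line 5: ['rain', 'bedroom'] (min_width=12, slack=0)
Line 6: ['memory', 'as'] (min_width=9, slack=3)
Line 7: ['white', 'sleepy'] (min_width=12, slack=0)
Line 8: ['ant', 'lion', 'as'] (min_width=11, slack=1)
Line 9: ['segment', 'with'] (min_width=12, slack=0)
Line 10: ['system'] (min_width=6, slack=6)
Line 11: ['message'] (min_width=7, slack=5)
Total lines: 11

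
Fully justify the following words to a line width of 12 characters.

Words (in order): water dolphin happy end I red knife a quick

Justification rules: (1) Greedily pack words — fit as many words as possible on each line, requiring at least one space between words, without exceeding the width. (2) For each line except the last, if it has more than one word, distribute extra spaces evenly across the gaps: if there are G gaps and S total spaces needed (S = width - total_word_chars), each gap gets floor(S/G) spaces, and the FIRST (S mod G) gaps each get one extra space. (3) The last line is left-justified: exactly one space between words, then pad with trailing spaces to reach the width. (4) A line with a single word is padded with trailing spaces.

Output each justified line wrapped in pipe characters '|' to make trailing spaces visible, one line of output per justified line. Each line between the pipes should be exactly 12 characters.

Line 1: ['water'] (min_width=5, slack=7)
Line 2: ['dolphin'] (min_width=7, slack=5)
Line 3: ['happy', 'end', 'I'] (min_width=11, slack=1)
Line 4: ['red', 'knife', 'a'] (min_width=11, slack=1)
Line 5: ['quick'] (min_width=5, slack=7)

Answer: |water       |
|dolphin     |
|happy  end I|
|red  knife a|
|quick       |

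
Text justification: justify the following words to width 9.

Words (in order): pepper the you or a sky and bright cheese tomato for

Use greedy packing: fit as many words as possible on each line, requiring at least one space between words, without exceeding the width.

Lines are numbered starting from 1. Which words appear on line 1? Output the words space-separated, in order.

Answer: pepper

Derivation:
Line 1: ['pepper'] (min_width=6, slack=3)
Line 2: ['the', 'you'] (min_width=7, slack=2)
Line 3: ['or', 'a', 'sky'] (min_width=8, slack=1)
Line 4: ['and'] (min_width=3, slack=6)
Line 5: ['bright'] (min_width=6, slack=3)
Line 6: ['cheese'] (min_width=6, slack=3)
Line 7: ['tomato'] (min_width=6, slack=3)
Line 8: ['for'] (min_width=3, slack=6)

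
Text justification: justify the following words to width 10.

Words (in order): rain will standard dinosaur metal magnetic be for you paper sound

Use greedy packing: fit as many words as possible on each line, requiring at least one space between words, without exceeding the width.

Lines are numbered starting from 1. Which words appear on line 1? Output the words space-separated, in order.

Line 1: ['rain', 'will'] (min_width=9, slack=1)
Line 2: ['standard'] (min_width=8, slack=2)
Line 3: ['dinosaur'] (min_width=8, slack=2)
Line 4: ['metal'] (min_width=5, slack=5)
Line 5: ['magnetic'] (min_width=8, slack=2)
Line 6: ['be', 'for', 'you'] (min_width=10, slack=0)
Line 7: ['paper'] (min_width=5, slack=5)
Line 8: ['sound'] (min_width=5, slack=5)

Answer: rain will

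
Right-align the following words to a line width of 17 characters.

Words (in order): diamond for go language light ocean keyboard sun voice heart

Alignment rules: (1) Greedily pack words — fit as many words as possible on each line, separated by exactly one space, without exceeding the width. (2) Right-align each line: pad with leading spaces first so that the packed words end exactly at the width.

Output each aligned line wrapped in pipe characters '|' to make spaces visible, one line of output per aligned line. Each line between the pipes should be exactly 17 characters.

Answer: |   diamond for go|
|   language light|
|   ocean keyboard|
|  sun voice heart|

Derivation:
Line 1: ['diamond', 'for', 'go'] (min_width=14, slack=3)
Line 2: ['language', 'light'] (min_width=14, slack=3)
Line 3: ['ocean', 'keyboard'] (min_width=14, slack=3)
Line 4: ['sun', 'voice', 'heart'] (min_width=15, slack=2)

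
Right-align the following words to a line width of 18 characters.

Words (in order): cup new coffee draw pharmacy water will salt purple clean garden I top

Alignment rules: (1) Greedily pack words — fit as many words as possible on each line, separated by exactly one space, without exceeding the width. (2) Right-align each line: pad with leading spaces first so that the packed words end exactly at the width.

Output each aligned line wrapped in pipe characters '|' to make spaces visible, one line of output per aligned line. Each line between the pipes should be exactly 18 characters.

Line 1: ['cup', 'new', 'coffee'] (min_width=14, slack=4)
Line 2: ['draw', 'pharmacy'] (min_width=13, slack=5)
Line 3: ['water', 'will', 'salt'] (min_width=15, slack=3)
Line 4: ['purple', 'clean'] (min_width=12, slack=6)
Line 5: ['garden', 'I', 'top'] (min_width=12, slack=6)

Answer: |    cup new coffee|
|     draw pharmacy|
|   water will salt|
|      purple clean|
|      garden I top|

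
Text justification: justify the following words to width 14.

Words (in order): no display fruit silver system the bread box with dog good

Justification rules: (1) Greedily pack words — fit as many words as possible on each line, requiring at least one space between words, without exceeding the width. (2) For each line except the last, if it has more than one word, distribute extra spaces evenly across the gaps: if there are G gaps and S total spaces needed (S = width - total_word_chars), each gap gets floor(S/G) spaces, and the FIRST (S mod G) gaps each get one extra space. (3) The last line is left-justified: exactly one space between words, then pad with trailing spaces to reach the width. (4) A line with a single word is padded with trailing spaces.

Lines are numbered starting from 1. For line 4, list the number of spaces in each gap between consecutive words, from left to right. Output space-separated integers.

Line 1: ['no', 'display'] (min_width=10, slack=4)
Line 2: ['fruit', 'silver'] (min_width=12, slack=2)
Line 3: ['system', 'the'] (min_width=10, slack=4)
Line 4: ['bread', 'box', 'with'] (min_width=14, slack=0)
Line 5: ['dog', 'good'] (min_width=8, slack=6)

Answer: 1 1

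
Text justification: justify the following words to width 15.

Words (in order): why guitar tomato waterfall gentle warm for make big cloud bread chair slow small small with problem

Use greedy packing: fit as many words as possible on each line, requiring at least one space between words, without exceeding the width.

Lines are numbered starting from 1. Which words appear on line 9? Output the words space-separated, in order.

Answer: problem

Derivation:
Line 1: ['why', 'guitar'] (min_width=10, slack=5)
Line 2: ['tomato'] (min_width=6, slack=9)
Line 3: ['waterfall'] (min_width=9, slack=6)
Line 4: ['gentle', 'warm', 'for'] (min_width=15, slack=0)
Line 5: ['make', 'big', 'cloud'] (min_width=14, slack=1)
Line 6: ['bread', 'chair'] (min_width=11, slack=4)
Line 7: ['slow', 'small'] (min_width=10, slack=5)
Line 8: ['small', 'with'] (min_width=10, slack=5)
Line 9: ['problem'] (min_width=7, slack=8)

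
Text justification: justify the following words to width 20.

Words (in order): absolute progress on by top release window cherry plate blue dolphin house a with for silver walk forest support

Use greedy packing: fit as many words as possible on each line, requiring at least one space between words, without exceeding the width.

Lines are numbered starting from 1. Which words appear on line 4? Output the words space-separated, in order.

Answer: blue dolphin house a

Derivation:
Line 1: ['absolute', 'progress', 'on'] (min_width=20, slack=0)
Line 2: ['by', 'top', 'release'] (min_width=14, slack=6)
Line 3: ['window', 'cherry', 'plate'] (min_width=19, slack=1)
Line 4: ['blue', 'dolphin', 'house', 'a'] (min_width=20, slack=0)
Line 5: ['with', 'for', 'silver', 'walk'] (min_width=20, slack=0)
Line 6: ['forest', 'support'] (min_width=14, slack=6)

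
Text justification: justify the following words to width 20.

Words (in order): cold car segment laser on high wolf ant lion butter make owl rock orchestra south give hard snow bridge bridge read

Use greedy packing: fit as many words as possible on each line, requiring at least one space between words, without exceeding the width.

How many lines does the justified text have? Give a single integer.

Line 1: ['cold', 'car', 'segment'] (min_width=16, slack=4)
Line 2: ['laser', 'on', 'high', 'wolf'] (min_width=18, slack=2)
Line 3: ['ant', 'lion', 'butter', 'make'] (min_width=20, slack=0)
Line 4: ['owl', 'rock', 'orchestra'] (min_width=18, slack=2)
Line 5: ['south', 'give', 'hard', 'snow'] (min_width=20, slack=0)
Line 6: ['bridge', 'bridge', 'read'] (min_width=18, slack=2)
Total lines: 6

Answer: 6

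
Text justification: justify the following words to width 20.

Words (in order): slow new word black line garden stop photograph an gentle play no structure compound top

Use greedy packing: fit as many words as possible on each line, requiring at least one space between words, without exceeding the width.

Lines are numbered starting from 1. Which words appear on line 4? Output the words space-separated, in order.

Line 1: ['slow', 'new', 'word', 'black'] (min_width=19, slack=1)
Line 2: ['line', 'garden', 'stop'] (min_width=16, slack=4)
Line 3: ['photograph', 'an', 'gentle'] (min_width=20, slack=0)
Line 4: ['play', 'no', 'structure'] (min_width=17, slack=3)
Line 5: ['compound', 'top'] (min_width=12, slack=8)

Answer: play no structure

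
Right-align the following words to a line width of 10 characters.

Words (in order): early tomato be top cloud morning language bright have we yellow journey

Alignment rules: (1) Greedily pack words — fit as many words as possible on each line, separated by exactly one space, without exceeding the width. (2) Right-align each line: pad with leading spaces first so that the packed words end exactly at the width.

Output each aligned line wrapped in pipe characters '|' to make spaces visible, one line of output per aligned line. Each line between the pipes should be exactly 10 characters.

Line 1: ['early'] (min_width=5, slack=5)
Line 2: ['tomato', 'be'] (min_width=9, slack=1)
Line 3: ['top', 'cloud'] (min_width=9, slack=1)
Line 4: ['morning'] (min_width=7, slack=3)
Line 5: ['language'] (min_width=8, slack=2)
Line 6: ['bright'] (min_width=6, slack=4)
Line 7: ['have', 'we'] (min_width=7, slack=3)
Line 8: ['yellow'] (min_width=6, slack=4)
Line 9: ['journey'] (min_width=7, slack=3)

Answer: |     early|
| tomato be|
| top cloud|
|   morning|
|  language|
|    bright|
|   have we|
|    yellow|
|   journey|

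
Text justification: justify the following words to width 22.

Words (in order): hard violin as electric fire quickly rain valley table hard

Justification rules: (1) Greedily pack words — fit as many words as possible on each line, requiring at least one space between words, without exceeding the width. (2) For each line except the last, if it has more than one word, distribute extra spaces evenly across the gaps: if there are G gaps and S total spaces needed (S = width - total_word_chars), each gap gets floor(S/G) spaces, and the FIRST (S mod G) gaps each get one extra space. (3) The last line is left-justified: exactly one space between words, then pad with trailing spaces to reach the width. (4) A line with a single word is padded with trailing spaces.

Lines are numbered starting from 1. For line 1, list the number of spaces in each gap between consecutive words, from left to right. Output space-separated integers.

Answer: 5 5

Derivation:
Line 1: ['hard', 'violin', 'as'] (min_width=14, slack=8)
Line 2: ['electric', 'fire', 'quickly'] (min_width=21, slack=1)
Line 3: ['rain', 'valley', 'table', 'hard'] (min_width=22, slack=0)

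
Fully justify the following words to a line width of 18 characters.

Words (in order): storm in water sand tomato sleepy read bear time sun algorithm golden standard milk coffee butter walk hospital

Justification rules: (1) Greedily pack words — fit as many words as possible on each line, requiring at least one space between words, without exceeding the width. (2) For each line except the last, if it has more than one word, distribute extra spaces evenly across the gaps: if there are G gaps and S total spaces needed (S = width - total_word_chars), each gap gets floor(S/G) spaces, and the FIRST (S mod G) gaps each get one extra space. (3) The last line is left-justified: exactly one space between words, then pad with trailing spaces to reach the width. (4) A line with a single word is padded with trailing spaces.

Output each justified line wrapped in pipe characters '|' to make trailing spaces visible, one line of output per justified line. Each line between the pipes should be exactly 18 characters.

Answer: |storm   in   water|
|sand tomato sleepy|
|read bear time sun|
|algorithm   golden|
|standard      milk|
|coffee butter walk|
|hospital          |

Derivation:
Line 1: ['storm', 'in', 'water'] (min_width=14, slack=4)
Line 2: ['sand', 'tomato', 'sleepy'] (min_width=18, slack=0)
Line 3: ['read', 'bear', 'time', 'sun'] (min_width=18, slack=0)
Line 4: ['algorithm', 'golden'] (min_width=16, slack=2)
Line 5: ['standard', 'milk'] (min_width=13, slack=5)
Line 6: ['coffee', 'butter', 'walk'] (min_width=18, slack=0)
Line 7: ['hospital'] (min_width=8, slack=10)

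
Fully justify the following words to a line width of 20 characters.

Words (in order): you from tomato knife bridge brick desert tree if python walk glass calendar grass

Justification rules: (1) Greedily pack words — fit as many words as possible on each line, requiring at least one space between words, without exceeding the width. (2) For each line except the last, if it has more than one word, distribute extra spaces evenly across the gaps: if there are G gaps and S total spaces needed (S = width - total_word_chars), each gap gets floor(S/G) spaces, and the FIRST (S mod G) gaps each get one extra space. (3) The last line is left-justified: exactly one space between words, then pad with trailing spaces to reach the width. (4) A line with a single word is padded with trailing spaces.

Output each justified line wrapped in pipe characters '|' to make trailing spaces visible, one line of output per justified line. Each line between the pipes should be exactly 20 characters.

Answer: |you    from   tomato|
|knife  bridge  brick|
|desert    tree    if|
|python   walk  glass|
|calendar grass      |

Derivation:
Line 1: ['you', 'from', 'tomato'] (min_width=15, slack=5)
Line 2: ['knife', 'bridge', 'brick'] (min_width=18, slack=2)
Line 3: ['desert', 'tree', 'if'] (min_width=14, slack=6)
Line 4: ['python', 'walk', 'glass'] (min_width=17, slack=3)
Line 5: ['calendar', 'grass'] (min_width=14, slack=6)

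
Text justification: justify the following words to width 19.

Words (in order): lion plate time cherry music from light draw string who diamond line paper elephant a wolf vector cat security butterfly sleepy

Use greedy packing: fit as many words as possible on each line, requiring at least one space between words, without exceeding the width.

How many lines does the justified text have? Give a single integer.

Answer: 8

Derivation:
Line 1: ['lion', 'plate', 'time'] (min_width=15, slack=4)
Line 2: ['cherry', 'music', 'from'] (min_width=17, slack=2)
Line 3: ['light', 'draw', 'string'] (min_width=17, slack=2)
Line 4: ['who', 'diamond', 'line'] (min_width=16, slack=3)
Line 5: ['paper', 'elephant', 'a'] (min_width=16, slack=3)
Line 6: ['wolf', 'vector', 'cat'] (min_width=15, slack=4)
Line 7: ['security', 'butterfly'] (min_width=18, slack=1)
Line 8: ['sleepy'] (min_width=6, slack=13)
Total lines: 8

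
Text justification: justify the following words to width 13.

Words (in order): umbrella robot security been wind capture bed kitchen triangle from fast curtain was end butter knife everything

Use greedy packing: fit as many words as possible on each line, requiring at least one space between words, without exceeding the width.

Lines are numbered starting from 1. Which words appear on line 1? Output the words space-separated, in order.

Answer: umbrella

Derivation:
Line 1: ['umbrella'] (min_width=8, slack=5)
Line 2: ['robot'] (min_width=5, slack=8)
Line 3: ['security', 'been'] (min_width=13, slack=0)
Line 4: ['wind', 'capture'] (min_width=12, slack=1)
Line 5: ['bed', 'kitchen'] (min_width=11, slack=2)
Line 6: ['triangle', 'from'] (min_width=13, slack=0)
Line 7: ['fast', 'curtain'] (min_width=12, slack=1)
Line 8: ['was', 'end'] (min_width=7, slack=6)
Line 9: ['butter', 'knife'] (min_width=12, slack=1)
Line 10: ['everything'] (min_width=10, slack=3)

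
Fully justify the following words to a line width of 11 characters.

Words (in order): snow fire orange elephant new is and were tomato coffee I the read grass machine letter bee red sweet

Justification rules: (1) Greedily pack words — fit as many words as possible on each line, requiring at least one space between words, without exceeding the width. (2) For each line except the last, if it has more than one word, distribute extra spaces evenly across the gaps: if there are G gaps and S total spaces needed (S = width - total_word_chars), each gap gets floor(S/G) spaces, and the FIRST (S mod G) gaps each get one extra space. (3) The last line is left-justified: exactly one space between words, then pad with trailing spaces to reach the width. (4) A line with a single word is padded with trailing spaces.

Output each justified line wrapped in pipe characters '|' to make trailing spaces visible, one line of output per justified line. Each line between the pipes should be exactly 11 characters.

Answer: |snow   fire|
|orange     |
|elephant   |
|new  is and|
|were tomato|
|coffee    I|
|the    read|
|grass      |
|machine    |
|letter  bee|
|red sweet  |

Derivation:
Line 1: ['snow', 'fire'] (min_width=9, slack=2)
Line 2: ['orange'] (min_width=6, slack=5)
Line 3: ['elephant'] (min_width=8, slack=3)
Line 4: ['new', 'is', 'and'] (min_width=10, slack=1)
Line 5: ['were', 'tomato'] (min_width=11, slack=0)
Line 6: ['coffee', 'I'] (min_width=8, slack=3)
Line 7: ['the', 'read'] (min_width=8, slack=3)
Line 8: ['grass'] (min_width=5, slack=6)
Line 9: ['machine'] (min_width=7, slack=4)
Line 10: ['letter', 'bee'] (min_width=10, slack=1)
Line 11: ['red', 'sweet'] (min_width=9, slack=2)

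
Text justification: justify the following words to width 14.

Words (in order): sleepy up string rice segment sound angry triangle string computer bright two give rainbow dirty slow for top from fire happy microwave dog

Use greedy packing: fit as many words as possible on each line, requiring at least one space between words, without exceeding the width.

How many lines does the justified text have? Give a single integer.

Answer: 12

Derivation:
Line 1: ['sleepy', 'up'] (min_width=9, slack=5)
Line 2: ['string', 'rice'] (min_width=11, slack=3)
Line 3: ['segment', 'sound'] (min_width=13, slack=1)
Line 4: ['angry', 'triangle'] (min_width=14, slack=0)
Line 5: ['string'] (min_width=6, slack=8)
Line 6: ['computer'] (min_width=8, slack=6)
Line 7: ['bright', 'two'] (min_width=10, slack=4)
Line 8: ['give', 'rainbow'] (min_width=12, slack=2)
Line 9: ['dirty', 'slow', 'for'] (min_width=14, slack=0)
Line 10: ['top', 'from', 'fire'] (min_width=13, slack=1)
Line 11: ['happy'] (min_width=5, slack=9)
Line 12: ['microwave', 'dog'] (min_width=13, slack=1)
Total lines: 12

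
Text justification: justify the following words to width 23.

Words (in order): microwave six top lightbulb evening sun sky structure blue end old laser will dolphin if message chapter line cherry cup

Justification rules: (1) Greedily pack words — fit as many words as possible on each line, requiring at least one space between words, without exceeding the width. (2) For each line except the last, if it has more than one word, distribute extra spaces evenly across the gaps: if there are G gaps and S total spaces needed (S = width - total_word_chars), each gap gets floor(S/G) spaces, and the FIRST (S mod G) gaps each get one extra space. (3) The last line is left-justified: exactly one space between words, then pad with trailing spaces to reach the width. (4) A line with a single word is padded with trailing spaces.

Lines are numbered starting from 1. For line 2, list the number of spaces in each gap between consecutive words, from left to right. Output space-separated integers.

Answer: 2 2

Derivation:
Line 1: ['microwave', 'six', 'top'] (min_width=17, slack=6)
Line 2: ['lightbulb', 'evening', 'sun'] (min_width=21, slack=2)
Line 3: ['sky', 'structure', 'blue', 'end'] (min_width=22, slack=1)
Line 4: ['old', 'laser', 'will', 'dolphin'] (min_width=22, slack=1)
Line 5: ['if', 'message', 'chapter', 'line'] (min_width=23, slack=0)
Line 6: ['cherry', 'cup'] (min_width=10, slack=13)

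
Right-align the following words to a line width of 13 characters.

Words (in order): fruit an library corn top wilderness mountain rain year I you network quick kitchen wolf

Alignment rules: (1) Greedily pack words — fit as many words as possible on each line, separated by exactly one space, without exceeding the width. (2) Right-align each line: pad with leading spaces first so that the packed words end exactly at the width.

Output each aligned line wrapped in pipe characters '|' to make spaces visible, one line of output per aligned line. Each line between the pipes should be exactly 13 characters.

Answer: |     fruit an|
| library corn|
|          top|
|   wilderness|
|mountain rain|
|   year I you|
|network quick|
| kitchen wolf|

Derivation:
Line 1: ['fruit', 'an'] (min_width=8, slack=5)
Line 2: ['library', 'corn'] (min_width=12, slack=1)
Line 3: ['top'] (min_width=3, slack=10)
Line 4: ['wilderness'] (min_width=10, slack=3)
Line 5: ['mountain', 'rain'] (min_width=13, slack=0)
Line 6: ['year', 'I', 'you'] (min_width=10, slack=3)
Line 7: ['network', 'quick'] (min_width=13, slack=0)
Line 8: ['kitchen', 'wolf'] (min_width=12, slack=1)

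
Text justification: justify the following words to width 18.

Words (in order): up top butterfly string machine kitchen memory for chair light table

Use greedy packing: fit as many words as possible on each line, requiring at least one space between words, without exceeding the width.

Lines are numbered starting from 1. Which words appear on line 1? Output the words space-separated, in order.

Answer: up top butterfly

Derivation:
Line 1: ['up', 'top', 'butterfly'] (min_width=16, slack=2)
Line 2: ['string', 'machine'] (min_width=14, slack=4)
Line 3: ['kitchen', 'memory', 'for'] (min_width=18, slack=0)
Line 4: ['chair', 'light', 'table'] (min_width=17, slack=1)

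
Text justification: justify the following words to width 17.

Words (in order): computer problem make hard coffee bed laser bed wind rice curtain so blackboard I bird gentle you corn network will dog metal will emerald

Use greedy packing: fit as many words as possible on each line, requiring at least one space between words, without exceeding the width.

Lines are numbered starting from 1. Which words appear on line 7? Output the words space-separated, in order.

Line 1: ['computer', 'problem'] (min_width=16, slack=1)
Line 2: ['make', 'hard', 'coffee'] (min_width=16, slack=1)
Line 3: ['bed', 'laser', 'bed'] (min_width=13, slack=4)
Line 4: ['wind', 'rice', 'curtain'] (min_width=17, slack=0)
Line 5: ['so', 'blackboard', 'I'] (min_width=15, slack=2)
Line 6: ['bird', 'gentle', 'you'] (min_width=15, slack=2)
Line 7: ['corn', 'network', 'will'] (min_width=17, slack=0)
Line 8: ['dog', 'metal', 'will'] (min_width=14, slack=3)
Line 9: ['emerald'] (min_width=7, slack=10)

Answer: corn network will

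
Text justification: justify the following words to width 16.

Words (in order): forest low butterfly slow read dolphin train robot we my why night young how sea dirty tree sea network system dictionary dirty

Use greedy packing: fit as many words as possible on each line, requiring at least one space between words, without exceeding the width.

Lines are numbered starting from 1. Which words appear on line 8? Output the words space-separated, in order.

Line 1: ['forest', 'low'] (min_width=10, slack=6)
Line 2: ['butterfly', 'slow'] (min_width=14, slack=2)
Line 3: ['read', 'dolphin'] (min_width=12, slack=4)
Line 4: ['train', 'robot', 'we'] (min_width=14, slack=2)
Line 5: ['my', 'why', 'night'] (min_width=12, slack=4)
Line 6: ['young', 'how', 'sea'] (min_width=13, slack=3)
Line 7: ['dirty', 'tree', 'sea'] (min_width=14, slack=2)
Line 8: ['network', 'system'] (min_width=14, slack=2)
Line 9: ['dictionary', 'dirty'] (min_width=16, slack=0)

Answer: network system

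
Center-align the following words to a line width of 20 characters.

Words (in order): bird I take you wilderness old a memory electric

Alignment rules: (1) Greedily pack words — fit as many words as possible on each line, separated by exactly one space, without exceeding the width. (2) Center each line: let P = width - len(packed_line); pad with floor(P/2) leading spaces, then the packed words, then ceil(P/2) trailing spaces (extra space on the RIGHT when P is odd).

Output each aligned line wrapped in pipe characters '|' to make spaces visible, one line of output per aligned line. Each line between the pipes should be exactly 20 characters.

Answer: |  bird I take you   |
|  wilderness old a  |
|  memory electric   |

Derivation:
Line 1: ['bird', 'I', 'take', 'you'] (min_width=15, slack=5)
Line 2: ['wilderness', 'old', 'a'] (min_width=16, slack=4)
Line 3: ['memory', 'electric'] (min_width=15, slack=5)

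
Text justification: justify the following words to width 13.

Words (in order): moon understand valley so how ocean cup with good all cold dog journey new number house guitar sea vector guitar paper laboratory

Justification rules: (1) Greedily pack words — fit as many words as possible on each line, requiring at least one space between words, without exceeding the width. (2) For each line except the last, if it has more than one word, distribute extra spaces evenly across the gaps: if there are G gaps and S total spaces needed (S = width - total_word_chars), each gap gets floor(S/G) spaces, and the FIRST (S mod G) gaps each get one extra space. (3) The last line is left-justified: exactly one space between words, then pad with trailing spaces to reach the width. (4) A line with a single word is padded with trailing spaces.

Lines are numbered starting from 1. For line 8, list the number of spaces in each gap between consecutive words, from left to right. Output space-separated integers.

Line 1: ['moon'] (min_width=4, slack=9)
Line 2: ['understand'] (min_width=10, slack=3)
Line 3: ['valley', 'so', 'how'] (min_width=13, slack=0)
Line 4: ['ocean', 'cup'] (min_width=9, slack=4)
Line 5: ['with', 'good', 'all'] (min_width=13, slack=0)
Line 6: ['cold', 'dog'] (min_width=8, slack=5)
Line 7: ['journey', 'new'] (min_width=11, slack=2)
Line 8: ['number', 'house'] (min_width=12, slack=1)
Line 9: ['guitar', 'sea'] (min_width=10, slack=3)
Line 10: ['vector', 'guitar'] (min_width=13, slack=0)
Line 11: ['paper'] (min_width=5, slack=8)
Line 12: ['laboratory'] (min_width=10, slack=3)

Answer: 2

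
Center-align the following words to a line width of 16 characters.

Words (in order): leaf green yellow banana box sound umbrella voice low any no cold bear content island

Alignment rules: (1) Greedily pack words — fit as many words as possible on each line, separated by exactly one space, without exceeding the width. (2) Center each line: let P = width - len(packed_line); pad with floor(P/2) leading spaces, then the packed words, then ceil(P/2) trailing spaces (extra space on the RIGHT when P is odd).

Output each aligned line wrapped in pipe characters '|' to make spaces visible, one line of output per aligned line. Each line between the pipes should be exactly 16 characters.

Answer: |   leaf green   |
| yellow banana  |
|   box sound    |
| umbrella voice |
|low any no cold |
|  bear content  |
|     island     |

Derivation:
Line 1: ['leaf', 'green'] (min_width=10, slack=6)
Line 2: ['yellow', 'banana'] (min_width=13, slack=3)
Line 3: ['box', 'sound'] (min_width=9, slack=7)
Line 4: ['umbrella', 'voice'] (min_width=14, slack=2)
Line 5: ['low', 'any', 'no', 'cold'] (min_width=15, slack=1)
Line 6: ['bear', 'content'] (min_width=12, slack=4)
Line 7: ['island'] (min_width=6, slack=10)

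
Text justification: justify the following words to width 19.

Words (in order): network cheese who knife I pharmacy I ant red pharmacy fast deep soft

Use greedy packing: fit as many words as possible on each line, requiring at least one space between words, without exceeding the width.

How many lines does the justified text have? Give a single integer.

Answer: 4

Derivation:
Line 1: ['network', 'cheese', 'who'] (min_width=18, slack=1)
Line 2: ['knife', 'I', 'pharmacy', 'I'] (min_width=18, slack=1)
Line 3: ['ant', 'red', 'pharmacy'] (min_width=16, slack=3)
Line 4: ['fast', 'deep', 'soft'] (min_width=14, slack=5)
Total lines: 4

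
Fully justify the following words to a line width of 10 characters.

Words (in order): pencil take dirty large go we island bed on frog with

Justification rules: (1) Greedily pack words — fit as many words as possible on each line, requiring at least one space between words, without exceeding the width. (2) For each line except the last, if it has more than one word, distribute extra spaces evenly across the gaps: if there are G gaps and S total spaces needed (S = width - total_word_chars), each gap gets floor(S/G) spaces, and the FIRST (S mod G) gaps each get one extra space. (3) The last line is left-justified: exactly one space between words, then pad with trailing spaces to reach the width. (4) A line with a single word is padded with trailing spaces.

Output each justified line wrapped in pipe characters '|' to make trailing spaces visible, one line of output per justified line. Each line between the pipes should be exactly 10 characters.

Answer: |pencil    |
|take dirty|
|large   go|
|we  island|
|bed     on|
|frog with |

Derivation:
Line 1: ['pencil'] (min_width=6, slack=4)
Line 2: ['take', 'dirty'] (min_width=10, slack=0)
Line 3: ['large', 'go'] (min_width=8, slack=2)
Line 4: ['we', 'island'] (min_width=9, slack=1)
Line 5: ['bed', 'on'] (min_width=6, slack=4)
Line 6: ['frog', 'with'] (min_width=9, slack=1)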